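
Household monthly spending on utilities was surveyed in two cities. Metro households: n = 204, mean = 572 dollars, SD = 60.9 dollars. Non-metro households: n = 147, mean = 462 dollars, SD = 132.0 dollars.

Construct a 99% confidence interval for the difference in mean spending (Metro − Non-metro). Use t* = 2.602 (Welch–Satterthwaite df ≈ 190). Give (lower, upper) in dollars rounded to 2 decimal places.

(79.58, 140.42)

SE₁ = s₁/√n₁ = 60.9/√204 = 4.2639; SE₂ = 132.0/√147 = 10.8872.
Independent samples, unequal variances: SE_diff = √(SE₁² + SE₂²) = √(18.18084321 + 118.53112384) = 11.6924.
t* = 2.602, so margin of error = 2.602 × 11.6924 = 30.4236.
Difference in means = 572 − 462 = 110.0000.
110.0000 ± 30.4236 → (79.58, 140.42).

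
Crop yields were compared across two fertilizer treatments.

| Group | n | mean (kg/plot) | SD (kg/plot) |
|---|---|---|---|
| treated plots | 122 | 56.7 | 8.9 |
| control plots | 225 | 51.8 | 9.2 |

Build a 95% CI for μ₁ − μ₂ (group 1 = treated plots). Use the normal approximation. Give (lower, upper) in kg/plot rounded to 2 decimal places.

Standard errors of each mean: 8.9/√122 = 0.8058 and 9.2/√225 = 0.6133.
SE(x̄₁ − x̄₂) = √(0.8058² + 0.6133²) = 1.0126 for independent samples with unequal variances.
With z* = 1.960, the margin is 1.960 × 1.0126 = 1.9847.
x̄₁ − x̄₂ = 56.7 − 51.8 = 4.9000; the interval is 4.9000 ± 1.9847 = (2.92, 6.88).

(2.92, 6.88)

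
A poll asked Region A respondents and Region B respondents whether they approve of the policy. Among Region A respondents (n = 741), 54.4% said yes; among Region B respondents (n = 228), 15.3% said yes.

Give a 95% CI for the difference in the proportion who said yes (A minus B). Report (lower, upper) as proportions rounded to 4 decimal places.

SE₁ = √(p̂₁(1−p̂₁)/n₁) = √(0.5440·0.4560/741) = 0.01830; SE₂ = √(0.1530·0.8470/228) = 0.02384.
Independent samples: SE of the difference = √(SE₁² + SE₂²) = √(0.00033489 + 0.0005683456) = 0.03005.
z* for 95% confidence is 1.960, so the margin of error is 1.960 × 0.03005 = 0.05890.
Point estimate p̂₁ − p̂₂ = 0.5440 − 0.1530 = 0.3910.
0.3910 ± 0.05890 → (0.3321, 0.4499).

(0.3321, 0.4499)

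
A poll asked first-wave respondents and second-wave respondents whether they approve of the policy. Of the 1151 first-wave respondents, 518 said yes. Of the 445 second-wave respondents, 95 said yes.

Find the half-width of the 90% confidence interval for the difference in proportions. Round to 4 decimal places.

0.0400

First, p̂₁ = 518/1151 = 0.4500; p̂₂ = 95/445 = 0.2135.
The two standard errors are √(0.4500×0.5500/1151) = 0.01466 and √(0.2135×0.7865/445) = 0.01943.
Because the samples are independent, SE_diff = √(0.01466² + 0.01943²) = 0.02434.
Using z* = 1.645 for 90%, ME = 1.645 × 0.02434 = 0.04004.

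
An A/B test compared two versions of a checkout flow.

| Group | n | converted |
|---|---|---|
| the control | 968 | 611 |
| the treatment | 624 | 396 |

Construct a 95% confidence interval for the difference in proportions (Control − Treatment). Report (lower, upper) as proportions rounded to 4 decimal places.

First, p̂₁ = 611/968 = 0.6312; p̂₂ = 396/624 = 0.6346.
The two standard errors are √(0.6312×0.3688/968) = 0.01551 and √(0.6346×0.3654/624) = 0.01928.
Because the samples are independent, SE_diff = √(0.01551² + 0.01928²) = 0.02474.
Using z* = 1.960 for 95%, ME = 1.960 × 0.02474 = 0.04849.
p̂₁ − p̂₂ = -0.0034; interval -0.0034 ± 0.04849 gives (-0.0519, 0.0451).

(-0.0519, 0.0451)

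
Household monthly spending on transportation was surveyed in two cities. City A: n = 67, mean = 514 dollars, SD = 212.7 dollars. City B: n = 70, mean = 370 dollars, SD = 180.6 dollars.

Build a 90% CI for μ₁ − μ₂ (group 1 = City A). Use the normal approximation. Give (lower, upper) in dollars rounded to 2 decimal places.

(88.43, 199.57)

SE₁ = s₁/√n₁ = 212.7/√67 = 25.9854; SE₂ = 180.6/√70 = 21.5858.
Independent samples, unequal variances: SE_diff = √(SE₁² + SE₂²) = √(675.24101316 + 465.94676164) = 33.7815.
z* = 1.645, so margin of error = 1.645 × 33.7815 = 55.5706.
Difference in means = 514 − 370 = 144.0000.
144.0000 ± 55.5706 → (88.43, 199.57).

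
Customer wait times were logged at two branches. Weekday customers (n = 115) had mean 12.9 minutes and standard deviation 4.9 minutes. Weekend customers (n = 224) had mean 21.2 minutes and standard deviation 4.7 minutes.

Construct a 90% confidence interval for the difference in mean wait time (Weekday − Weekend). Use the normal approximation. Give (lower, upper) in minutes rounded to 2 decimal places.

Per-group SEs: s₁/√n₁ = 4.9/√115 = 0.4569, s₂/√n₂ = 4.7/√224 = 0.3140.
Unpooled SE of the difference: √(0.20875761 + 0.098596) = 0.5544.
Margin of error = z* · SE = 1.645 × 0.5544 = 0.9120.
x̄₁ − x̄₂ = 12.9 − 21.2 = -8.3000.
CI: -8.3000 ± 0.9120 = (-9.21, -7.39).

(-9.21, -7.39)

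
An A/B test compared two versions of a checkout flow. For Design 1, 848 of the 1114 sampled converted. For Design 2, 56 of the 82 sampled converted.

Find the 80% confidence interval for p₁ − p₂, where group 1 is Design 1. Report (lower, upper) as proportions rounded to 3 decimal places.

p̂₁ = 848/1114 = 0.7612 and p̂₂ = 56/82 = 0.6829.
SE₁ = √(p̂₁(1−p̂₁)/n₁) = √(0.7612·0.2388/1114) = 0.01277; SE₂ = √(0.6829·0.3171/82) = 0.05139.
Independent samples: SE of the difference = √(SE₁² + SE₂²) = √(0.0001630729 + 0.0026409321) = 0.05295.
z* for 80% confidence is 1.282, so the margin of error is 1.282 × 0.05295 = 0.06788.
Point estimate p̂₁ − p̂₂ = 0.7612 − 0.6829 = 0.0783.
0.0783 ± 0.06788 → (0.010, 0.146).

(0.010, 0.146)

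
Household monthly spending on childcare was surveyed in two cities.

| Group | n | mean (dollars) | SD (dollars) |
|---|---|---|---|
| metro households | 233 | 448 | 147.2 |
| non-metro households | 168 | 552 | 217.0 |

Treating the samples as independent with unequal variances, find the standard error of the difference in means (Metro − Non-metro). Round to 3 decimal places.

19.321

SE₁ = s₁/√n₁ = 147.2/√233 = 9.6434; SE₂ = 217.0/√168 = 16.7419.
Independent samples, unequal variances: SE_diff = √(SE₁² + SE₂²) = √(92.99516356 + 280.29121561) = 19.3206.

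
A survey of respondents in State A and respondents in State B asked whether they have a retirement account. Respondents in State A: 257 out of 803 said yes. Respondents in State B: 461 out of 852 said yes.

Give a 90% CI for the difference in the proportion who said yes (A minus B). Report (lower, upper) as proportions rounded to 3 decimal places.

p̂₁ = 257/803 = 0.3200 and p̂₂ = 461/852 = 0.5411.
SE₁ = √(p̂₁(1−p̂₁)/n₁) = √(0.3200·0.6800/803) = 0.01646; SE₂ = √(0.5411·0.4589/852) = 0.01707.
Independent samples: SE of the difference = √(SE₁² + SE₂²) = √(0.0002709316 + 0.0002913849) = 0.02371.
z* for 90% confidence is 1.645, so the margin of error is 1.645 × 0.02371 = 0.03900.
Point estimate p̂₁ − p̂₂ = 0.3200 − 0.5411 = -0.2211.
-0.2211 ± 0.03900 → (-0.260, -0.182).

(-0.260, -0.182)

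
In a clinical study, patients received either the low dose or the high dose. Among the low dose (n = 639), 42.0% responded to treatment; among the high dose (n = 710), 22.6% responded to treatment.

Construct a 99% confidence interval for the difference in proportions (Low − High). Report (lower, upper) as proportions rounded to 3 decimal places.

Each SE is √(p̂(1−p̂)/n): √(0.4200·0.5800/639) = 0.01952 and √(0.2260·0.7740/710) = 0.01570.
SE(p̂₁ − p̂₂) = √(SE₁² + SE₂²) = √(0.0003810304 + 0.00024649) = 0.02505, since the two samples are independent.
At 99% confidence z* = 2.576; margin = 2.576 × 0.02505 = 0.06453.
The difference is 0.4200 − 0.2260 = 0.1940, so the interval is 0.1940 ± 0.06453 = (0.129, 0.259).

(0.129, 0.259)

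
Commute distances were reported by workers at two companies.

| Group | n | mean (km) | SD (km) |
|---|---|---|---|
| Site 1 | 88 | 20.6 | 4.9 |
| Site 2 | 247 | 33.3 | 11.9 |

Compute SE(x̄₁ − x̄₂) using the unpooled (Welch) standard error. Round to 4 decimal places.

0.9199

Per-group SEs: s₁/√n₁ = 4.9/√88 = 0.5223, s₂/√n₂ = 11.9/√247 = 0.7572.
Unpooled SE of the difference: √(0.27279729 + 0.57335184) = 0.9199.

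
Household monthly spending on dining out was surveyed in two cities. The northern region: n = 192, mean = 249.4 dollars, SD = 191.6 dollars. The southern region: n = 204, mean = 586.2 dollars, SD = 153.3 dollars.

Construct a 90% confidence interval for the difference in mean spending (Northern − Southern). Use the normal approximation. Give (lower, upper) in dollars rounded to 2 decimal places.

(-365.59, -308.01)

Standard errors of each mean: 191.6/√192 = 13.8275 and 153.3/√204 = 10.7331.
SE(x̄₁ − x̄₂) = √(13.8275² + 10.7331²) = 17.5043 for independent samples with unequal variances.
With z* = 1.645, the margin is 1.645 × 17.5043 = 28.7946.
x̄₁ − x̄₂ = 249.4 − 586.2 = -336.8000; the interval is -336.8000 ± 28.7946 = (-365.59, -308.01).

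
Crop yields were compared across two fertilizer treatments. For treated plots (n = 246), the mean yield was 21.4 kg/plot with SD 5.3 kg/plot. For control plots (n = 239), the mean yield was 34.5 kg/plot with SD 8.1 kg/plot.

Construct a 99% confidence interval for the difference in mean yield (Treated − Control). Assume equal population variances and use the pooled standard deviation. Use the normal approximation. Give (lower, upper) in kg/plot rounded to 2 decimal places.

(-14.70, -11.50)

s_p = √[((n₁−1)s₁² + (n₂−1)s₂²)/(n₁+n₂−2)] = √[(245·5.3² + 238·8.1²)/483] = 6.8248.
SE = 6.8248·√(1/246 + 1/239) = 0.6199.
With z* = 2.576, margin = 2.576 × 0.6199 = 1.5969.
x̄₁ − x̄₂ = 21.4 − 34.5 = -13.1000; interval -13.1000 ± 1.5969 = (-14.70, -11.50).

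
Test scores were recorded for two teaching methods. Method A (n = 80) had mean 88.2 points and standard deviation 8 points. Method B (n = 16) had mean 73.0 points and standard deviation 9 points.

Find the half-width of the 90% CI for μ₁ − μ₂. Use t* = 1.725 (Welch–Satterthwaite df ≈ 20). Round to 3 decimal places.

Standard errors of each mean: 8/√80 = 0.8944 and 9/√16 = 2.2500.
SE(x̄₁ − x̄₂) = √(0.8944² + 2.2500²) = 2.4212 for independent samples with unequal variances.
With t* = 1.725, the margin is 1.725 × 2.4212 = 4.1766.

4.177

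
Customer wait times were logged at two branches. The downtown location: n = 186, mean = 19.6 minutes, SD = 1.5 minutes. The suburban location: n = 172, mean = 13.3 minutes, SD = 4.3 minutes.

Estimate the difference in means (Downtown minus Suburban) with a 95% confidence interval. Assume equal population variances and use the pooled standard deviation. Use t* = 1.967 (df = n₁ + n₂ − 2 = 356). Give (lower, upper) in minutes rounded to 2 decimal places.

Pooled variance s_p² = [185·1.5² + 171·4.3²] / (186+172−2) = 10.0507, so s_p = 3.1703.
SE_diff = s_p·√(1/n₁ + 1/n₂) = 3.1703·√(1/186 + 1/172) = 0.3354.
t* = 1.967; margin = 1.967 × 0.3354 = 0.6597.
Difference = 19.6 − 13.3 = 6.3000.
6.3000 ± 0.6597 → (5.64, 6.96).

(5.64, 6.96)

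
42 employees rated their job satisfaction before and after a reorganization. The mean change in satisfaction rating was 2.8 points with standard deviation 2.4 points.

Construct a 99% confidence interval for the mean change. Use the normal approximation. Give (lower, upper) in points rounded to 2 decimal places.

(1.85, 3.75)

This is a matched-pairs design, so SE = s_d/√n = 2.4/√42 = 0.3703.
Margin = 2.576 × 0.3703 = 0.9539; the interval is 2.8 ± 0.9539 = (1.85, 3.75).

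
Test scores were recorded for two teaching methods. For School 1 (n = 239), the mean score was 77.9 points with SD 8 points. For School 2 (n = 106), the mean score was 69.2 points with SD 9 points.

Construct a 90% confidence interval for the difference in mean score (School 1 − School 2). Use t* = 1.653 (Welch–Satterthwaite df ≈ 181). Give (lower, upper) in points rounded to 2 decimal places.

(7.02, 10.38)

SE₁ = s₁/√n₁ = 8/√239 = 0.5175; SE₂ = 9/√106 = 0.8742.
Independent samples, unequal variances: SE_diff = √(SE₁² + SE₂²) = √(0.26780625 + 0.76422564) = 1.0159.
t* = 1.653, so margin of error = 1.653 × 1.0159 = 1.6793.
Difference in means = 77.9 − 69.2 = 8.7000.
8.7000 ± 1.6793 → (7.02, 10.38).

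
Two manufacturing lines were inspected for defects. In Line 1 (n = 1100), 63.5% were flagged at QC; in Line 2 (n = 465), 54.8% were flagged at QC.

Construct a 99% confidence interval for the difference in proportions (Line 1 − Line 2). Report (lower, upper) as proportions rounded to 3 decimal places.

SE₁ = √(p̂₁(1−p̂₁)/n₁) = √(0.6350·0.3650/1100) = 0.01452; SE₂ = √(0.5480·0.4520/465) = 0.02308.
Independent samples: SE of the difference = √(SE₁² + SE₂²) = √(0.0002108304 + 0.0005326864) = 0.02727.
z* for 99% confidence is 2.576, so the margin of error is 2.576 × 0.02727 = 0.07025.
Point estimate p̂₁ − p̂₂ = 0.6350 − 0.5480 = 0.0870.
0.0870 ± 0.07025 → (0.017, 0.157).

(0.017, 0.157)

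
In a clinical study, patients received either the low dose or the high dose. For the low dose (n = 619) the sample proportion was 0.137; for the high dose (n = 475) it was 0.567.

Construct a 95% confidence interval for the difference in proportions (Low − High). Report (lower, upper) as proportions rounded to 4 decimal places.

(-0.4821, -0.3779)

Each SE is √(p̂(1−p̂)/n): √(0.1370·0.8630/619) = 0.01382 and √(0.5670·0.4330/475) = 0.02273.
SE(p̂₁ − p̂₂) = √(SE₁² + SE₂²) = √(0.0001909924 + 0.0005166529) = 0.02660, since the two samples are independent.
At 95% confidence z* = 1.960; margin = 1.960 × 0.02660 = 0.05214.
The difference is 0.1370 − 0.5670 = -0.4300, so the interval is -0.4300 ± 0.05214 = (-0.4821, -0.3779).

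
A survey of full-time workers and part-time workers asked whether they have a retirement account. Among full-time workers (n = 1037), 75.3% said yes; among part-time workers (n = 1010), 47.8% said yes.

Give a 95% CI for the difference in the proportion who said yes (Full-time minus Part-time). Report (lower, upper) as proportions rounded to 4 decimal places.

(0.2345, 0.3155)

SE₁ = √(p̂₁(1−p̂₁)/n₁) = √(0.7530·0.2470/1037) = 0.01339; SE₂ = √(0.4780·0.5220/1010) = 0.01572.
Independent samples: SE of the difference = √(SE₁² + SE₂²) = √(0.0001792921 + 0.0002471184) = 0.02065.
z* for 95% confidence is 1.960, so the margin of error is 1.960 × 0.02065 = 0.04047.
Point estimate p̂₁ − p̂₂ = 0.7530 − 0.4780 = 0.2750.
0.2750 ± 0.04047 → (0.2345, 0.3155).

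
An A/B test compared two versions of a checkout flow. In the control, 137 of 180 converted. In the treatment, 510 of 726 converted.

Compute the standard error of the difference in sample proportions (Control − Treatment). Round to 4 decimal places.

0.0360

Sample proportions: 137/180 = 0.7611, 510/726 = 0.7025.
Each SE is √(p̂(1−p̂)/n): √(0.7611·0.2389/180) = 0.03178 and √(0.7025·0.2975/726) = 0.01697.
SE(p̂₁ − p̂₂) = √(SE₁² + SE₂²) = √(0.0010099684 + 0.0002879809) = 0.03603, since the two samples are independent.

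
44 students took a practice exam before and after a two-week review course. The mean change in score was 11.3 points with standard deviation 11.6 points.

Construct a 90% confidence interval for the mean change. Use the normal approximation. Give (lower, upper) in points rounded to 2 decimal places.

Paired design: SE = s_d/√n = 11.6/√44 = 1.7488.
z* = 1.645; margin of error = 1.645 × 1.7488 = 2.8768.
11.3 ± 2.8768 → (8.42, 14.18).

(8.42, 14.18)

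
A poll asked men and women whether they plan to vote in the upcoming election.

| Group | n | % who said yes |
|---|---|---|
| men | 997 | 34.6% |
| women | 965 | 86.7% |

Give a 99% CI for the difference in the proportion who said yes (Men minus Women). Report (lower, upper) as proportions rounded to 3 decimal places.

The two standard errors are √(0.3460×0.6540/997) = 0.01507 and √(0.8670×0.1330/965) = 0.01093.
Because the samples are independent, SE_diff = √(0.01507² + 0.01093²) = 0.01862.
Using z* = 2.576 for 99%, ME = 2.576 × 0.01862 = 0.04797.
p̂₁ − p̂₂ = -0.5210; interval -0.5210 ± 0.04797 gives (-0.569, -0.473).

(-0.569, -0.473)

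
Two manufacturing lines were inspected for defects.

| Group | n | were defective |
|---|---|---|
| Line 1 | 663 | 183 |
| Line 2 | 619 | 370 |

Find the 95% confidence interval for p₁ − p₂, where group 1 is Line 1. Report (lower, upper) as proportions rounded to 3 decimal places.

First, p̂₁ = 183/663 = 0.2760; p̂₂ = 370/619 = 0.5977.
The two standard errors are √(0.2760×0.7240/663) = 0.01736 and √(0.5977×0.4023/619) = 0.01971.
Because the samples are independent, SE_diff = √(0.01736² + 0.01971²) = 0.02627.
Using z* = 1.960 for 95%, ME = 1.960 × 0.02627 = 0.05149.
p̂₁ − p̂₂ = -0.3217; interval -0.3217 ± 0.05149 gives (-0.373, -0.270).

(-0.373, -0.270)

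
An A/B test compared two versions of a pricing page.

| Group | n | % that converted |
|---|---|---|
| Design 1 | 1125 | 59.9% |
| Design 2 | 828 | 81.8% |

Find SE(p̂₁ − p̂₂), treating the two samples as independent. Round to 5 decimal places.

The two standard errors are √(0.5990×0.4010/1125) = 0.01461 and √(0.8180×0.1820/828) = 0.01341.
Because the samples are independent, SE_diff = √(0.01461² + 0.01341²) = 0.01983.

0.01983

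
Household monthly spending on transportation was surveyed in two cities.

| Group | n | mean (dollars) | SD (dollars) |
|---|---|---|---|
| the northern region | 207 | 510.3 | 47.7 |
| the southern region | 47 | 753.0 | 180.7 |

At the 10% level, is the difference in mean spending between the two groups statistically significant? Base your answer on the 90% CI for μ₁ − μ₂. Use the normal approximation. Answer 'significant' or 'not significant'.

significant

Per-group SEs: s₁/√n₁ = 47.7/√207 = 3.3154, s₂/√n₂ = 180.7/√47 = 26.3578.
Unpooled SE of the difference: √(10.99187716 + 694.73362084) = 26.5655.
Margin of error = z* · SE = 1.645 × 26.5655 = 43.7002.
x̄₁ − x̄₂ = 510.3 − 753.0 = -242.7000.
CI: -242.7000 ± 43.7002 = (-286.4002, -198.9998).
The interval (-286.4002, -198.9998) does not contain 0, so the difference is significant.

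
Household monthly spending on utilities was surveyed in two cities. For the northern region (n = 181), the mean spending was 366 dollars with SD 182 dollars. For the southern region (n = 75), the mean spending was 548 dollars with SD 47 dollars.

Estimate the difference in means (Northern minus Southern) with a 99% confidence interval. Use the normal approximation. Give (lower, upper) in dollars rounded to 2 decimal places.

Standard errors of each mean: 182/√181 = 13.5280 and 47/√75 = 5.4271.
SE(x̄₁ − x̄₂) = √(13.5280² + 5.4271²) = 14.5760 for independent samples with unequal variances.
With z* = 2.576, the margin is 2.576 × 14.5760 = 37.5478.
x̄₁ − x̄₂ = 366 − 548 = -182.0000; the interval is -182.0000 ± 37.5478 = (-219.55, -144.45).

(-219.55, -144.45)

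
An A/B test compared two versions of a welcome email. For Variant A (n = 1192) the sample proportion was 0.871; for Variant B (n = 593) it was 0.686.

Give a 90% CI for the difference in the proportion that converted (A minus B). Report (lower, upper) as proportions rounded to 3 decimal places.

The two standard errors are √(0.8710×0.1290/1192) = 0.00971 and √(0.6860×0.3140/593) = 0.01906.
Because the samples are independent, SE_diff = √(0.00971² + 0.01906²) = 0.02139.
Using z* = 1.645 for 90%, ME = 1.645 × 0.02139 = 0.03519.
p̂₁ − p̂₂ = 0.1850; interval 0.1850 ± 0.03519 gives (0.150, 0.220).

(0.150, 0.220)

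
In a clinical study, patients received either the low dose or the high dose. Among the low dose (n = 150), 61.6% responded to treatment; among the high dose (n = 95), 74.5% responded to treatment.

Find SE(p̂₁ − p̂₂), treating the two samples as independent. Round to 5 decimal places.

Each SE is √(p̂(1−p̂)/n): √(0.6160·0.3840/150) = 0.03971 and √(0.7450·0.2550/95) = 0.04472.
SE(p̂₁ − p̂₂) = √(SE₁² + SE₂²) = √(0.0015768841 + 0.0019998784) = 0.05981, since the two samples are independent.

0.05981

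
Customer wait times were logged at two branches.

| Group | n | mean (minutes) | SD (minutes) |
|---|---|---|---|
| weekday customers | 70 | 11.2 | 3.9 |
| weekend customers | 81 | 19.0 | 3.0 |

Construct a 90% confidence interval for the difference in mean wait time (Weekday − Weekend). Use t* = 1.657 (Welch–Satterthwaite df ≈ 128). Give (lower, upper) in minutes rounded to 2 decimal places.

(-8.75, -6.85)

Per-group SEs: s₁/√n₁ = 3.9/√70 = 0.4661, s₂/√n₂ = 3.0/√81 = 0.3333.
Unpooled SE of the difference: √(0.21724921 + 0.11108889) = 0.5730.
Margin of error = t* · SE = 1.657 × 0.5730 = 0.9495.
x̄₁ − x̄₂ = 11.2 − 19.0 = -7.8000.
CI: -7.8000 ± 0.9495 = (-8.75, -6.85).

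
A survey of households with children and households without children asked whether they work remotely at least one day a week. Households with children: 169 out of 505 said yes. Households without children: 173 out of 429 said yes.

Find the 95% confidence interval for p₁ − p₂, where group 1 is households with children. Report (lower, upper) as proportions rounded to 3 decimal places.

(-0.131, -0.007)

Sample proportions: 169/505 = 0.3347, 173/429 = 0.4033.
Each SE is √(p̂(1−p̂)/n): √(0.3347·0.6653/505) = 0.02100 and √(0.4033·0.5967/429) = 0.02368.
SE(p̂₁ − p̂₂) = √(SE₁² + SE₂²) = √(0.000441 + 0.0005607424) = 0.03165, since the two samples are independent.
At 95% confidence z* = 1.960; margin = 1.960 × 0.03165 = 0.06203.
The difference is 0.3347 − 0.4033 = -0.0686, so the interval is -0.0686 ± 0.06203 = (-0.131, -0.007).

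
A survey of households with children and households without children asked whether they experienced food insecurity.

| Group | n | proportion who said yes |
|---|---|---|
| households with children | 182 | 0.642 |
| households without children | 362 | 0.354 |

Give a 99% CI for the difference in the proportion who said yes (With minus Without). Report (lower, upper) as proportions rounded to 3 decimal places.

The two standard errors are √(0.6420×0.3580/182) = 0.03554 and √(0.3540×0.6460/362) = 0.02513.
Because the samples are independent, SE_diff = √(0.03554² + 0.02513²) = 0.04353.
Using z* = 2.576 for 99%, ME = 2.576 × 0.04353 = 0.11213.
p̂₁ − p̂₂ = 0.2880; interval 0.2880 ± 0.11213 gives (0.176, 0.400).

(0.176, 0.400)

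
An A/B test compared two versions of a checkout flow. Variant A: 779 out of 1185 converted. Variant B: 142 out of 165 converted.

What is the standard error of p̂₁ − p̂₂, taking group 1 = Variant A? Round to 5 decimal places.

p̂₁ = 779/1185 = 0.6574 and p̂₂ = 142/165 = 0.8606.
SE₁ = √(p̂₁(1−p̂₁)/n₁) = √(0.6574·0.3426/1185) = 0.01379; SE₂ = √(0.8606·0.1394/165) = 0.02696.
Independent samples: SE of the difference = √(SE₁² + SE₂²) = √(0.0001901641 + 0.0007268416) = 0.03028.

0.03028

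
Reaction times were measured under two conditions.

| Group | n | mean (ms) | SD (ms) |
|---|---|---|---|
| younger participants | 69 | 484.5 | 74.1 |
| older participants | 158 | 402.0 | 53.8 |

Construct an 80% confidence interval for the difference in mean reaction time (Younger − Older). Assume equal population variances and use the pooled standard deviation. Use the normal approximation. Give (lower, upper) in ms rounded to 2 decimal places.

s_p = √[((n₁−1)s₁² + (n₂−1)s₂²)/(n₁+n₂−2)] = √[(68·74.1² + 157·53.8²)/225] = 60.6558.
SE = 60.6558·√(1/69 + 1/158) = 8.7525.
With z* = 1.282, margin = 1.282 × 8.7525 = 11.2207.
x̄₁ − x̄₂ = 484.5 − 402.0 = 82.5000; interval 82.5000 ± 11.2207 = (71.28, 93.72).

(71.28, 93.72)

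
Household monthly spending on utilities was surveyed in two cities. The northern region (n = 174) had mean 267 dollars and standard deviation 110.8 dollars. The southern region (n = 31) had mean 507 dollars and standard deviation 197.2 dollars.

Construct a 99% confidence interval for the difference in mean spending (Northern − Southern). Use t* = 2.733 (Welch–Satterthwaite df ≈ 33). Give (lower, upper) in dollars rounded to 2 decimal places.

(-339.48, -140.52)

SE₁ = s₁/√n₁ = 110.8/√174 = 8.3997; SE₂ = 197.2/√31 = 35.4182.
Independent samples, unequal variances: SE_diff = √(SE₁² + SE₂²) = √(70.55496009 + 1254.44889124) = 36.4006.
t* = 2.733, so margin of error = 2.733 × 36.4006 = 99.4828.
Difference in means = 267 − 507 = -240.0000.
-240.0000 ± 99.4828 → (-339.48, -140.52).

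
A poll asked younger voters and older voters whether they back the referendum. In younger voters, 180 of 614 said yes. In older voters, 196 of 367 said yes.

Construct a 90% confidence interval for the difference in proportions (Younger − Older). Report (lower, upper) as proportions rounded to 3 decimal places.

(-0.293, -0.188)

p̂₁ = 180/614 = 0.2932 and p̂₂ = 196/367 = 0.5341.
SE₁ = √(p̂₁(1−p̂₁)/n₁) = √(0.2932·0.7068/614) = 0.01837; SE₂ = √(0.5341·0.4659/367) = 0.02604.
Independent samples: SE of the difference = √(SE₁² + SE₂²) = √(0.0003374569 + 0.0006780816) = 0.03187.
z* for 90% confidence is 1.645, so the margin of error is 1.645 × 0.03187 = 0.05243.
Point estimate p̂₁ − p̂₂ = 0.2932 − 0.5341 = -0.2409.
-0.2409 ± 0.05243 → (-0.293, -0.188).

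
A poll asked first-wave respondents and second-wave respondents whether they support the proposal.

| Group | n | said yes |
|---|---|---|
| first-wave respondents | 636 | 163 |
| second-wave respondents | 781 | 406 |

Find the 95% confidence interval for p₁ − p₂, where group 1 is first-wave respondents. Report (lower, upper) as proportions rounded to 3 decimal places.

(-0.312, -0.215)

Sample proportions: 163/636 = 0.2563, 406/781 = 0.5198.
Each SE is √(p̂(1−p̂)/n): √(0.2563·0.7437/636) = 0.01731 and √(0.5198·0.4802/781) = 0.01788.
SE(p̂₁ − p̂₂) = √(SE₁² + SE₂²) = √(0.0002996361 + 0.0003196944) = 0.02489, since the two samples are independent.
At 95% confidence z* = 1.960; margin = 1.960 × 0.02489 = 0.04878.
The difference is 0.2563 − 0.5198 = -0.2635, so the interval is -0.2635 ± 0.04878 = (-0.312, -0.215).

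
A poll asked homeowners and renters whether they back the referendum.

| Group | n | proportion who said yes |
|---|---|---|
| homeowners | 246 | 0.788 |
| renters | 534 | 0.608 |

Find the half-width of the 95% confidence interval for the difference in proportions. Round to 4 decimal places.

The two standard errors are √(0.7880×0.2120/246) = 0.02606 and √(0.6080×0.3920/534) = 0.02113.
Because the samples are independent, SE_diff = √(0.02606² + 0.02113²) = 0.03355.
Using z* = 1.960 for 95%, ME = 1.960 × 0.03355 = 0.06576.

0.0658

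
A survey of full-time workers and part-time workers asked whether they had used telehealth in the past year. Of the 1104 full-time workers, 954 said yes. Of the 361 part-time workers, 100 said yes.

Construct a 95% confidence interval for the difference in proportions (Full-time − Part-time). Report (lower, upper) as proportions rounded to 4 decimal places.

p̂₁ = 954/1104 = 0.8641 and p̂₂ = 100/361 = 0.2770.
SE₁ = √(p̂₁(1−p̂₁)/n₁) = √(0.8641·0.1359/1104) = 0.01031; SE₂ = √(0.2770·0.7230/361) = 0.02355.
Independent samples: SE of the difference = √(SE₁² + SE₂²) = √(0.0001062961 + 0.0005546025) = 0.02571.
z* for 95% confidence is 1.960, so the margin of error is 1.960 × 0.02571 = 0.05039.
Point estimate p̂₁ − p̂₂ = 0.8641 − 0.2770 = 0.5871.
0.5871 ± 0.05039 → (0.5367, 0.6375).

(0.5367, 0.6375)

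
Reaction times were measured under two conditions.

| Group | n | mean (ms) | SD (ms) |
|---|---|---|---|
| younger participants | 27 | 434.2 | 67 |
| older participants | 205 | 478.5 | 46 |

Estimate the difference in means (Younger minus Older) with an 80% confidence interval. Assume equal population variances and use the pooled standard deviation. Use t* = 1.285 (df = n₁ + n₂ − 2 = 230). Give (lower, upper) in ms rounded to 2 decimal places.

s_p = √[((n₁−1)s₁² + (n₂−1)s₂²)/(n₁+n₂−2)] = √[(26·67² + 204·46²)/230] = 48.8288.
SE = 48.8288·√(1/27 + 1/205) = 9.9968.
With t* = 1.285, margin = 1.285 × 9.9968 = 12.8459.
x̄₁ − x̄₂ = 434.2 − 478.5 = -44.3000; interval -44.3000 ± 12.8459 = (-57.15, -31.45).

(-57.15, -31.45)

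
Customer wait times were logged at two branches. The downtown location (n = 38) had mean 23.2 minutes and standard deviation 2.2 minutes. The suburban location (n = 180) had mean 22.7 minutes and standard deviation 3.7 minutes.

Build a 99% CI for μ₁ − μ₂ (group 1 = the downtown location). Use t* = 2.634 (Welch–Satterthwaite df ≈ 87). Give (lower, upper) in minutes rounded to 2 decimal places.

Per-group SEs: s₁/√n₁ = 2.2/√38 = 0.3569, s₂/√n₂ = 3.7/√180 = 0.2758.
Unpooled SE of the difference: √(0.12737761 + 0.07606564) = 0.4510.
Margin of error = t* · SE = 2.634 × 0.4510 = 1.1879.
x̄₁ − x̄₂ = 23.2 − 22.7 = 0.5000.
CI: 0.5000 ± 1.1879 = (-0.69, 1.69).

(-0.69, 1.69)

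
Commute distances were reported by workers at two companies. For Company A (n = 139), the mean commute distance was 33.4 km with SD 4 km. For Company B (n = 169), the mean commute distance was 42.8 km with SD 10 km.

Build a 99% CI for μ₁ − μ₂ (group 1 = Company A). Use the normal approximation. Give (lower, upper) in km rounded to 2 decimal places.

(-11.57, -7.23)

Per-group SEs: s₁/√n₁ = 4/√139 = 0.3393, s₂/√n₂ = 10/√169 = 0.7692.
Unpooled SE of the difference: √(0.11512449 + 0.59166864) = 0.8407.
Margin of error = z* · SE = 2.576 × 0.8407 = 2.1656.
x̄₁ − x̄₂ = 33.4 − 42.8 = -9.4000.
CI: -9.4000 ± 2.1656 = (-11.57, -7.23).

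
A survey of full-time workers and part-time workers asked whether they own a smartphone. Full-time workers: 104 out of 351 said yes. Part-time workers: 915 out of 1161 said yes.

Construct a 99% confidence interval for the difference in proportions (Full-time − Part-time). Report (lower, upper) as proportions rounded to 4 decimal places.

Sample proportions: 104/351 = 0.2963, 915/1161 = 0.7881.
Each SE is √(p̂(1−p̂)/n): √(0.2963·0.7037/351) = 0.02437 and √(0.7881·0.2119/1161) = 0.01199.
SE(p̂₁ − p̂₂) = √(SE₁² + SE₂²) = √(0.0005938969 + 0.0001437601) = 0.02716, since the two samples are independent.
At 99% confidence z* = 2.576; margin = 2.576 × 0.02716 = 0.06996.
The difference is 0.2963 − 0.7881 = -0.4918, so the interval is -0.4918 ± 0.06996 = (-0.5618, -0.4218).

(-0.5618, -0.4218)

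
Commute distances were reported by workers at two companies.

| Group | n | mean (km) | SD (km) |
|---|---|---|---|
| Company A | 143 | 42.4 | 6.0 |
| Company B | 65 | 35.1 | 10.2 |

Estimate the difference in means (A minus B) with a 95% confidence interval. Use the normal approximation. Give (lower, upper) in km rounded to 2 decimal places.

(4.63, 9.97)

Standard errors of each mean: 6.0/√143 = 0.5017 and 10.2/√65 = 1.2652.
SE(x̄₁ − x̄₂) = √(0.5017² + 1.2652²) = 1.3610 for independent samples with unequal variances.
With z* = 1.960, the margin is 1.960 × 1.3610 = 2.6676.
x̄₁ − x̄₂ = 42.4 − 35.1 = 7.3000; the interval is 7.3000 ± 2.6676 = (4.63, 9.97).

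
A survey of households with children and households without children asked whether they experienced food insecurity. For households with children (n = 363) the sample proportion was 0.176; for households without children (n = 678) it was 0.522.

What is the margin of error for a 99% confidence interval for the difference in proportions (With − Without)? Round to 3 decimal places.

0.071

Each SE is √(p̂(1−p̂)/n): √(0.1760·0.8240/363) = 0.01999 and √(0.5220·0.4780/678) = 0.01918.
SE(p̂₁ − p̂₂) = √(SE₁² + SE₂²) = √(0.0003996001 + 0.0003678724) = 0.02770, since the two samples are independent.
At 99% confidence z* = 2.576; margin = 2.576 × 0.02770 = 0.07136.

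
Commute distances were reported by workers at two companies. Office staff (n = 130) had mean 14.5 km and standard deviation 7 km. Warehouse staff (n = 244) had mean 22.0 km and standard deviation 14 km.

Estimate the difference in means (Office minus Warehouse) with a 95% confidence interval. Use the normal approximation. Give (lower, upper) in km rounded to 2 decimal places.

Standard errors of each mean: 7/√130 = 0.6139 and 14/√244 = 0.8963.
SE(x̄₁ − x̄₂) = √(0.6139² + 0.8963²) = 1.0864 for independent samples with unequal variances.
With z* = 1.960, the margin is 1.960 × 1.0864 = 2.1293.
x̄₁ − x̄₂ = 14.5 − 22.0 = -7.5000; the interval is -7.5000 ± 2.1293 = (-9.63, -5.37).

(-9.63, -5.37)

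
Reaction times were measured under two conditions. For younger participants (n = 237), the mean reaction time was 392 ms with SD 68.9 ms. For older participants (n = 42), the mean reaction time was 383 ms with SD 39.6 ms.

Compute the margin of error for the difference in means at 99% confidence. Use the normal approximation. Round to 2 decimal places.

19.51

SE₁ = s₁/√n₁ = 68.9/√237 = 4.4755; SE₂ = 39.6/√42 = 6.1104.
Independent samples, unequal variances: SE_diff = √(SE₁² + SE₂²) = √(20.03010025 + 37.33698816) = 7.5741.
z* = 2.576, so margin of error = 2.576 × 7.5741 = 19.5109.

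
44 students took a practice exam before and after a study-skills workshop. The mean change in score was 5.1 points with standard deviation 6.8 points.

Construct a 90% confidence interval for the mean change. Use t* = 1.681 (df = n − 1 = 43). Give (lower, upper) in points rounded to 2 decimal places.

This is a matched-pairs design, so SE = s_d/√n = 6.8/√44 = 1.0251.
Margin = 1.681 × 1.0251 = 1.7232; the interval is 5.1 ± 1.7232 = (3.38, 6.82).

(3.38, 6.82)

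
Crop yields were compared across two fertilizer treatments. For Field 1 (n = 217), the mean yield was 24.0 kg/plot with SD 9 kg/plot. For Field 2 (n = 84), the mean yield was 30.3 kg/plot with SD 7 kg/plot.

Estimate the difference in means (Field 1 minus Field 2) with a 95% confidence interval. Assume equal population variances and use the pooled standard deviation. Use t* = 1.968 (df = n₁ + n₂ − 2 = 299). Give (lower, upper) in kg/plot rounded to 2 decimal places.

(-8.45, -4.15)

Pooled variance s_p² = [216·9² + 83·7²] / (217+84−2) = 72.1171, so s_p = 8.4922.
SE_diff = s_p·√(1/n₁ + 1/n₂) = 8.4922·√(1/217 + 1/84) = 1.0913.
t* = 1.968; margin = 1.968 × 1.0913 = 2.1477.
Difference = 24.0 − 30.3 = -6.3000.
-6.3000 ± 2.1477 → (-8.45, -4.15).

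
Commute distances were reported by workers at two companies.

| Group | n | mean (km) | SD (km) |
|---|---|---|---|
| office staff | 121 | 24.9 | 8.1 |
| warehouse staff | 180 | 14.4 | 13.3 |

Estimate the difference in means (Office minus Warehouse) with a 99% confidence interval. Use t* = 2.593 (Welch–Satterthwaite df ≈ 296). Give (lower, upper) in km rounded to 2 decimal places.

SE₁ = s₁/√n₁ = 8.1/√121 = 0.7364; SE₂ = 13.3/√180 = 0.9913.
Independent samples, unequal variances: SE_diff = √(SE₁² + SE₂²) = √(0.54228496 + 0.98267569) = 1.2349.
t* = 2.593, so margin of error = 2.593 × 1.2349 = 3.2021.
Difference in means = 24.9 − 14.4 = 10.5000.
10.5000 ± 3.2021 → (7.30, 13.70).

(7.30, 13.70)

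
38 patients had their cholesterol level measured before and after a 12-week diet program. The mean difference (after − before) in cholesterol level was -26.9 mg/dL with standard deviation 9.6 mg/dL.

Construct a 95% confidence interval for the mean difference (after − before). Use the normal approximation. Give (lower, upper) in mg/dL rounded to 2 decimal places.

This is a matched-pairs design, so SE = s_d/√n = 9.6/√38 = 1.5573.
Margin = 1.960 × 1.5573 = 3.0523; the interval is -26.9 ± 3.0523 = (-29.95, -23.85).

(-29.95, -23.85)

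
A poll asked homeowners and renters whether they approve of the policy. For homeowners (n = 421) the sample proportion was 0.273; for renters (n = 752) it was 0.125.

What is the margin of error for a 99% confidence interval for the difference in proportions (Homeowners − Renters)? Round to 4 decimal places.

0.0640

Each SE is √(p̂(1−p̂)/n): √(0.2730·0.7270/421) = 0.02171 and √(0.1250·0.8750/752) = 0.01206.
SE(p̂₁ − p̂₂) = √(SE₁² + SE₂²) = √(0.0004713241 + 0.0001454436) = 0.02483, since the two samples are independent.
At 99% confidence z* = 2.576; margin = 2.576 × 0.02483 = 0.06396.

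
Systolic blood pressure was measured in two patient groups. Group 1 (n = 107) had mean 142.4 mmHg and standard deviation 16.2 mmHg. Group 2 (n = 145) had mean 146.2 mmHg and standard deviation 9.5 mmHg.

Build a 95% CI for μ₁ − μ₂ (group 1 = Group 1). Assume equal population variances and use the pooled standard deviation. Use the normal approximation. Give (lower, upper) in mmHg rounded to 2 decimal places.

(-6.99, -0.61)

Pooled variance s_p² = [106·16.2² + 144·9.5²] / (107+145−2) = 163.2586, so s_p = 12.7773.
SE_diff = s_p·√(1/n₁ + 1/n₂) = 12.7773·√(1/107 + 1/145) = 1.6284.
z* = 1.960; margin = 1.960 × 1.6284 = 3.1917.
Difference = 142.4 − 146.2 = -3.8000.
-3.8000 ± 3.1917 → (-6.99, -0.61).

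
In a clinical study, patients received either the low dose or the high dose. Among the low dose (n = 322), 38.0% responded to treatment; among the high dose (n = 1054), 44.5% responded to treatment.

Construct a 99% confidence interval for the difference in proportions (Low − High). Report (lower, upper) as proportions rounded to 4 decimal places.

SE₁ = √(p̂₁(1−p̂₁)/n₁) = √(0.3800·0.6200/322) = 0.02705; SE₂ = √(0.4450·0.5550/1054) = 0.01531.
Independent samples: SE of the difference = √(SE₁² + SE₂²) = √(0.0007317025 + 0.0002343961) = 0.03108.
z* for 99% confidence is 2.576, so the margin of error is 2.576 × 0.03108 = 0.08006.
Point estimate p̂₁ − p̂₂ = 0.3800 − 0.4450 = -0.0650.
-0.0650 ± 0.08006 → (-0.1451, 0.0151).

(-0.1451, 0.0151)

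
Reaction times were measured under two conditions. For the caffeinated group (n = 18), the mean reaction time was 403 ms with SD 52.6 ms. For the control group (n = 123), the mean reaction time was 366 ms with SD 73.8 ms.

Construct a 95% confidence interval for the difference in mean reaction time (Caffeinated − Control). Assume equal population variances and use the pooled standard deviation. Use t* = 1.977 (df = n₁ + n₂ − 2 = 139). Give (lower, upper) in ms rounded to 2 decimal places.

Pooled variance s_p² = [17·52.6² + 122·73.8²] / (18+123−2) = 5118.7094, so s_p = 71.5452.
SE_diff = s_p·√(1/n₁ + 1/n₂) = 71.5452·√(1/18 + 1/123) = 18.0552.
t* = 1.977; margin = 1.977 × 18.0552 = 35.6951.
Difference = 403 − 366 = 37.0000.
37.0000 ± 35.6951 → (1.30, 72.70).

(1.30, 72.70)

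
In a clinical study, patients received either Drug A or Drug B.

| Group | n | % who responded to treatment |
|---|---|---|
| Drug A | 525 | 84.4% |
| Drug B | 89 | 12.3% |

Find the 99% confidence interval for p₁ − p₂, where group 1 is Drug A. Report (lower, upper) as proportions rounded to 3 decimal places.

Each SE is √(p̂(1−p̂)/n): √(0.8440·0.1560/525) = 0.01584 and √(0.1230·0.8770/89) = 0.03481.
SE(p̂₁ − p̂₂) = √(SE₁² + SE₂²) = √(0.0002509056 + 0.0012117361) = 0.03824, since the two samples are independent.
At 99% confidence z* = 2.576; margin = 2.576 × 0.03824 = 0.09851.
The difference is 0.8440 − 0.1230 = 0.7210, so the interval is 0.7210 ± 0.09851 = (0.622, 0.820).

(0.622, 0.820)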